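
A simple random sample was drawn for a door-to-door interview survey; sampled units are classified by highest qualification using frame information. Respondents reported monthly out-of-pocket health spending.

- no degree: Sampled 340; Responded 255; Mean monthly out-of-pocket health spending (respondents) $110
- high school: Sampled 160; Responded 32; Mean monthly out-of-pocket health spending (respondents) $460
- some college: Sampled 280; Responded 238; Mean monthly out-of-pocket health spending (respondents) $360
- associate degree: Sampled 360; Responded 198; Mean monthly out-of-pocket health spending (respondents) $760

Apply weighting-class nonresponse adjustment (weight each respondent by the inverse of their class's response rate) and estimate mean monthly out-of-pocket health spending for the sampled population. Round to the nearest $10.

Class response rates: no degree 255/340 = 75%, high school 32/160 = 20%, some college 238/280 = 85%, associate degree 198/360 = 55%.
Inverse-response-rate weighting restores each class to its sampled count, so class totals weight by n_sampled:
  no degree: 340 × 110 = 37,400
  high school: 160 × 460 = 73,600
  some college: 280 × 360 = 100,800
  associate degree: 360 × 760 = 273,600
Adjusted estimate = 485,400 / 1,140 = 425.789 → $430.

$430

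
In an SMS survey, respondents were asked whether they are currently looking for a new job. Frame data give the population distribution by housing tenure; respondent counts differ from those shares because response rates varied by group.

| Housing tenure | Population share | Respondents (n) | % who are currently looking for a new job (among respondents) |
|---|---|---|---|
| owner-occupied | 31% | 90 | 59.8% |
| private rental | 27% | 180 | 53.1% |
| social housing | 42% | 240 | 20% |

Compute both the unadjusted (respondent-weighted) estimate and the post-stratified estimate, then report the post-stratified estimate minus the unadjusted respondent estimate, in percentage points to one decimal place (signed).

+2.6 percentage points

Without adjustment, the pooled respondent share is:
  (90/510)×59.8 + (180/510)×53.1 + (240/510)×20 = 38.7059%
Reweighting by population housing tenure shares:
  0.31×59.8 + 0.27×53.1 + 0.42×20 = 41.275%
Difference = 41.275 − 38.7059 = 2.5691 pp.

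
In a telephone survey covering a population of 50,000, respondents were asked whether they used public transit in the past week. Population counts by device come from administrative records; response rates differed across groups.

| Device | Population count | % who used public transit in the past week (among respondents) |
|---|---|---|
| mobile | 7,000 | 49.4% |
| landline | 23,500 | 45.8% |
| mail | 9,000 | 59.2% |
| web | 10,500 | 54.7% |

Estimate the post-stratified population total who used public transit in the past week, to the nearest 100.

Estimated count per cell = population count × respondent percentage:
  mobile: 7,000 × 49.4% = 3458
  landline: 23,500 × 45.8% = 10,763
  mail: 9,000 × 59.2% = 5328
  web: 10,500 × 54.7% = 5743.5
Estimated total = 25292.5 → 25,300.

25,300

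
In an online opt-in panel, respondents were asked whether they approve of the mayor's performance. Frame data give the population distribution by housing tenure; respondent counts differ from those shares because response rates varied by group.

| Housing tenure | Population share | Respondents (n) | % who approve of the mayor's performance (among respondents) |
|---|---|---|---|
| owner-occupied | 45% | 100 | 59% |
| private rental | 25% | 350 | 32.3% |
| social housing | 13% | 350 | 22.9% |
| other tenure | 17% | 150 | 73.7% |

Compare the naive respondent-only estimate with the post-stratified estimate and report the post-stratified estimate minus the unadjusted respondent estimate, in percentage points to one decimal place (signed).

+11.9 percentage points

Unadjusted (pooled respondent) estimate weights by respondent counts:
  (100/950)×59 + (350/950)×32.3 + (350/950)×22.9 + (150/950)×73.7 = 38.1842%
Reweighting by population housing tenure shares:
  0.45×59 + 0.25×32.3 + 0.13×22.9 + 0.17×73.7 = 50.131%
Difference = 50.131 − 38.1842 = 11.9468 pp.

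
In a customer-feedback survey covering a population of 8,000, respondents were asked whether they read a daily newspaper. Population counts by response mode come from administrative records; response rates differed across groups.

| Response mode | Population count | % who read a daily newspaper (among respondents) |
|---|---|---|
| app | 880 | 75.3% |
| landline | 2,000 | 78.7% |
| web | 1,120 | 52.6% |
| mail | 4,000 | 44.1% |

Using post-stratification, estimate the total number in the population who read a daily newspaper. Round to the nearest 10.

Apply each group's respondent rate to its population count:
  app: 880 × 75.3% = 662.64
  landline: 2,000 × 78.7% = 1574
  web: 1,120 × 52.6% = 589.12
  mail: 4,000 × 44.1% = 1764
Estimated total = 4589.76 → 4,590.

4,590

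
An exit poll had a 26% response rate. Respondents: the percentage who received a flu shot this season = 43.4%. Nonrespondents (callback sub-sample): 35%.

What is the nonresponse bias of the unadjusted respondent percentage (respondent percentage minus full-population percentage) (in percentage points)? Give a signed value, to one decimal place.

+6.2 percentage points

Nonresponse fraction = 1 − 0.26 = 0.74.
Bias = (nonresponse fraction) × (respondent percentage − nonrespondent percentage)
     = 0.74 × (43.4 − 35) = 0.74 × 8.4 = 6.216.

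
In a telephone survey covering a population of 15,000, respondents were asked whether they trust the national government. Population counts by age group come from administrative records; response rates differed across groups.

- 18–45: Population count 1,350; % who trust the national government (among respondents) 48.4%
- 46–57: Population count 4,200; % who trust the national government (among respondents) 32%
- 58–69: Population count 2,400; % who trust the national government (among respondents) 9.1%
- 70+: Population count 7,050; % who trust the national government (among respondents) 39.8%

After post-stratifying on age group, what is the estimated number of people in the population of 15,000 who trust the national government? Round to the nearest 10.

Estimated count per cell = population count × respondent percentage:
  18–45: 1,350 × 48.4% = 653.4
  46–57: 4,200 × 32% = 1344
  58–69: 2,400 × 9.1% = 218.4
  70+: 7,050 × 39.8% = 2805.9
Estimated total = 5021.7 → 5,020.

5,020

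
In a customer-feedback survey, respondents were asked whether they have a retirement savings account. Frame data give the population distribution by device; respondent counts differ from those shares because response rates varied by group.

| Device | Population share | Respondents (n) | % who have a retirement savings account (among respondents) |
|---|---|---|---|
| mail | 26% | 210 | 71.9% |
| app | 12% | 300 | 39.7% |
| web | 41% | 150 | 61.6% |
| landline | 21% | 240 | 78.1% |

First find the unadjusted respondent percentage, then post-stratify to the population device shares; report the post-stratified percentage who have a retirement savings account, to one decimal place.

65.1%

Unadjusted (pooled respondent) estimate weights by respondent counts:
  (210/900)×71.9 + (300/900)×39.7 + (150/900)×61.6 + (240/900)×78.1 = 61.1033%
Post-stratified estimate weights by population shares:
  0.26×71.9 + 0.12×39.7 + 0.41×61.6 + 0.21×78.1 = 65.115%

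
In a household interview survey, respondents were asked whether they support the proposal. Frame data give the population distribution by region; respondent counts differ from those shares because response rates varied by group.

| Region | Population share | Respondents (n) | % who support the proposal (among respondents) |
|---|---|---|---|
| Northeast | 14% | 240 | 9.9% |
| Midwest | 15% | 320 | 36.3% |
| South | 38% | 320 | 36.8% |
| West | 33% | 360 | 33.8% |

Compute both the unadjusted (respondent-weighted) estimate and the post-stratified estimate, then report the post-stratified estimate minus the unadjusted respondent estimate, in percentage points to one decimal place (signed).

Without adjustment, the pooled respondent share is:
  (240/1240)×9.9 + (320/1240)×36.3 + (320/1240)×36.8 + (360/1240)×33.8 = 30.5935%
Post-stratified estimate weights by population shares:
  0.14×9.9 + 0.15×36.3 + 0.38×36.8 + 0.33×33.8 = 31.969%
Difference = 31.969 − 30.5935 = 1.3755 pp.

+1.4 percentage points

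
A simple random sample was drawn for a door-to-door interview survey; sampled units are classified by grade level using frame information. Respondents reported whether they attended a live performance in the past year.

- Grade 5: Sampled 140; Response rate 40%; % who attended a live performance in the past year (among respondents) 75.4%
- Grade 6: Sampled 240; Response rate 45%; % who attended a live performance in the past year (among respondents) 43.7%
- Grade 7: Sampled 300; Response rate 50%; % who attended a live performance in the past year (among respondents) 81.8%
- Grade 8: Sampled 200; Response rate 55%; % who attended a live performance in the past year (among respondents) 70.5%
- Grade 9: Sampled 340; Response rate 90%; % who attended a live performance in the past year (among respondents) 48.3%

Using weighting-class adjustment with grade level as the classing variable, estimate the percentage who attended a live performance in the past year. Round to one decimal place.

Weighting each respondent by the inverse class response rate inflates each class back to its sampled size, so the class weight is n_sampled:
  Grade 5: 140 × 75.4 = 10,556
  Grade 6: 240 × 43.7 = 10,488
  Grade 7: 300 × 81.8 = 24,540
  Grade 8: 200 × 70.5 = 14,100
  Grade 9: 340 × 48.3 = 16,422
Adjusted estimate = 76,106 / 1,220 = 62.382 → 62.4%.

62.4%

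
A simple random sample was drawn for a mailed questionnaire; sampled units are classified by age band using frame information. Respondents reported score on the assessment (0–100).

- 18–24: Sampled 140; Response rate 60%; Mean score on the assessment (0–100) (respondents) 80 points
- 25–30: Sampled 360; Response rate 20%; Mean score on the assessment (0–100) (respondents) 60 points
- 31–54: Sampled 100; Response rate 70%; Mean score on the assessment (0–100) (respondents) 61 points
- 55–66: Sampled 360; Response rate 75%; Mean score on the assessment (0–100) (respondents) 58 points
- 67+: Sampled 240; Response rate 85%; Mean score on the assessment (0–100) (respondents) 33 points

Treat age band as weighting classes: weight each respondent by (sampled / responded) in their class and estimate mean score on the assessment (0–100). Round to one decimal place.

56.4

With weight = n_sampled/n_responded per class, the weighted class total is n_sampled:
  18–24: 140 × 80 = 11,200
  25–30: 360 × 60 = 21,600
  31–54: 100 × 61 = 6100
  55–66: 360 × 58 = 20,880
  67+: 240 × 33 = 7920
Adjusted estimate = 67,700 / 1,200 = 56.4167 → 56.4.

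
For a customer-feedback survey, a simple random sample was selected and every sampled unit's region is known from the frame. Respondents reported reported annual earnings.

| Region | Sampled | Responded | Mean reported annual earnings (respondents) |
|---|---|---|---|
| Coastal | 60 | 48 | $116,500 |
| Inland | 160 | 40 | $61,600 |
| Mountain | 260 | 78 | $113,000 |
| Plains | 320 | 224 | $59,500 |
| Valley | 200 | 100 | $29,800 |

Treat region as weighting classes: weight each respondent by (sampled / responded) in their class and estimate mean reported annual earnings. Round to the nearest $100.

$71,200

Class response rates: Coastal 48/60 = 80%, Inland 40/160 = 25%, Mountain 78/260 = 30%, Plains 224/320 = 70%, Valley 100/200 = 50%.
Inverse-response-rate weighting restores each class to its sampled count, so class totals weight by n_sampled:
  Coastal: 60 × 116,500 = 6,990,000
  Inland: 160 × 61,600 = 9,856,000
  Mountain: 260 × 113,000 = 29,380,000
  Plains: 320 × 59,500 = 19,040,000
  Valley: 200 × 29,800 = 5,960,000
Adjusted estimate = 71,226,000 / 1,000 = 71,226 → $71,200.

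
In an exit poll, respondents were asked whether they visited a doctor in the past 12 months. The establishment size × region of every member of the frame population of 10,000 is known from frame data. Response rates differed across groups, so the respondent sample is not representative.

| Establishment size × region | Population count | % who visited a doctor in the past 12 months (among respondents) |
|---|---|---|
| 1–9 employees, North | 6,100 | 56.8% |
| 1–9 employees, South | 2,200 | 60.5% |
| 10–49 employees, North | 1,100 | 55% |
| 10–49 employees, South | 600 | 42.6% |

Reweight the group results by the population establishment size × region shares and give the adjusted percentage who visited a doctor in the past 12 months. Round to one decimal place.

56.6%

Post-stratification weights by population share, not respondent share:
  1–9 employees, North: (6,100/10,000) × 56.8 = 34.648
  1–9 employees, South: (2,200/10,000) × 60.5 = 13.31
  10–49 employees, North: (1,100/10,000) × 55 = 6.05
  10–49 employees, South: (600/10,000) × 42.6 = 2.556
Post-stratified estimate = 56.564 → 56.6%.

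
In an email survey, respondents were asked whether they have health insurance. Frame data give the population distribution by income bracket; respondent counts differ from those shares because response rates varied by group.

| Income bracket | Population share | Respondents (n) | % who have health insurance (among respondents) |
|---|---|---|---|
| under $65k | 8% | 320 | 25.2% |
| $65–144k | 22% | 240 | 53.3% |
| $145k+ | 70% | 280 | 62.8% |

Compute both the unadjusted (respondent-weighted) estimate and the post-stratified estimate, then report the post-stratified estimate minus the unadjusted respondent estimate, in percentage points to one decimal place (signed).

Naive respondent-only estimate (weights = respondent counts):
  (320/840)×25.2 + (240/840)×53.3 + (280/840)×62.8 = 45.7619%
Post-stratifying to population shares instead:
  0.08×25.2 + 0.22×53.3 + 0.7×62.8 = 57.702%
Difference = 57.702 − 45.7619 = 11.9401 pp.

+11.9 percentage points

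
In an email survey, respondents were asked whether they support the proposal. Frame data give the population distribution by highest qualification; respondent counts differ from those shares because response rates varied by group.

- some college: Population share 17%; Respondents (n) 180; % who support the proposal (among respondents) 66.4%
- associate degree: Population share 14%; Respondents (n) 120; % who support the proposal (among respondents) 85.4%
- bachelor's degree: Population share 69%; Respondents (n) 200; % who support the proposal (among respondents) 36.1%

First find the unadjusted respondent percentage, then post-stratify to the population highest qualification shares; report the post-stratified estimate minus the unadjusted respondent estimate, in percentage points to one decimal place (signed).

-10.7 percentage points

Unadjusted (pooled respondent) estimate weights by respondent counts:
  (180/500)×66.4 + (120/500)×85.4 + (200/500)×36.1 = 58.84%
Post-stratified estimate weights by population shares:
  0.17×66.4 + 0.14×85.4 + 0.69×36.1 = 48.153%
Difference = 48.153 − 58.84 = -10.687 pp.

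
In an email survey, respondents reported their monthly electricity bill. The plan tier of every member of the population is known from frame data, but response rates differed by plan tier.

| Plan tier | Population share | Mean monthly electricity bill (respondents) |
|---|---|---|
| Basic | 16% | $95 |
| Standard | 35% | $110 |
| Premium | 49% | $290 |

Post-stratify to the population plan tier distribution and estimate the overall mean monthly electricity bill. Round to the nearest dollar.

Each cell contributes population-share × respondent value:
  Basic: 0.16 × 95 = 15.2
  Standard: 0.35 × 110 = 38.5
  Premium: 0.49 × 290 = 142.1
Post-stratified estimate = 195.8 → $196.

$196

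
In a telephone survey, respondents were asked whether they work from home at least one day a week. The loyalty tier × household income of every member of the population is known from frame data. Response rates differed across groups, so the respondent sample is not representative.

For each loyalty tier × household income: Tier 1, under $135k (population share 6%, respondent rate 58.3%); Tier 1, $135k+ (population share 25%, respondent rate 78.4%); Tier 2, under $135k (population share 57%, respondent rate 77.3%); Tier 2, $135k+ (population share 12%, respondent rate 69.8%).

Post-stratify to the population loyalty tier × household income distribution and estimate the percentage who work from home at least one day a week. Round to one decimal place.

75.5%

Each cell contributes population-share × respondent value:
  Tier 1, under $135k: 0.06 × 58.3 = 3.498
  Tier 1, $135k+: 0.25 × 78.4 = 19.6
  Tier 2, under $135k: 0.57 × 77.3 = 44.061
  Tier 2, $135k+: 0.12 × 69.8 = 8.376
Post-stratified estimate = 75.535 → 75.5%.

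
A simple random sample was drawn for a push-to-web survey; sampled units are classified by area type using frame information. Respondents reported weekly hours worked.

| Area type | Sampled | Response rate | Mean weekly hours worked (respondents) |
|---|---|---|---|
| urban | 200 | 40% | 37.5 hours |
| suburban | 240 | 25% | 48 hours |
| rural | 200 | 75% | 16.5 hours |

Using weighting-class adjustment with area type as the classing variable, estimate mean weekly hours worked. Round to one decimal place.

Inverse-response-rate weighting restores each class to its sampled count, so class totals weight by n_sampled:
  urban: 200 × 37.5 = 7500
  suburban: 240 × 48 = 11,520
  rural: 200 × 16.5 = 3300
Adjusted estimate = 22,320 / 640 = 34.875 → 34.9.

34.9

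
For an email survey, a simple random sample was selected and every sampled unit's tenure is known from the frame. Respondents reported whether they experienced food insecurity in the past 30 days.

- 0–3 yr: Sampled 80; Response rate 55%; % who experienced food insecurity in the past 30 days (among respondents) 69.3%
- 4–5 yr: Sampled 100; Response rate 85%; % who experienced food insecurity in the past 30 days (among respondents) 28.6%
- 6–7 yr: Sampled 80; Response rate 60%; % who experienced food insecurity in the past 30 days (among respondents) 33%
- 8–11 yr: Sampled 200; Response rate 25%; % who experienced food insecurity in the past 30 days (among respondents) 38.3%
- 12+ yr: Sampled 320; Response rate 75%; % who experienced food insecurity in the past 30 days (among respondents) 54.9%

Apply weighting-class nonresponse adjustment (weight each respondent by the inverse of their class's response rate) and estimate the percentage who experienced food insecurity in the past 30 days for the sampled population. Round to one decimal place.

Each respondent's weight = sampled/responded in their class; summing within a class gives n_sampled, so:
  0–3 yr: 80 × 69.3 = 5544
  4–5 yr: 100 × 28.6 = 2860
  6–7 yr: 80 × 33 = 2640
  8–11 yr: 200 × 38.3 = 7660
  12+ yr: 320 × 54.9 = 17,568
Adjusted estimate = 36,272 / 780 = 46.5026 → 46.5%.

46.5%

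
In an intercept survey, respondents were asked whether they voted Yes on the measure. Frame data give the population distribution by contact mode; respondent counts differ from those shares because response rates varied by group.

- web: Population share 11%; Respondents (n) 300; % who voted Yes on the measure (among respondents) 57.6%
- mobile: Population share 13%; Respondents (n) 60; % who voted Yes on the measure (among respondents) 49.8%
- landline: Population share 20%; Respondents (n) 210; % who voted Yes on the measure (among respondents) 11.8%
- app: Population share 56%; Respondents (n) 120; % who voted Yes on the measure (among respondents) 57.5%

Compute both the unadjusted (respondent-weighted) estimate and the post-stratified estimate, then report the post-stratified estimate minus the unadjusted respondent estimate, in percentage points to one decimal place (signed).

+4.4 percentage points

Naive respondent-only estimate (weights = respondent counts):
  (300/690)×57.6 + (60/690)×49.8 + (210/690)×11.8 + (120/690)×57.5 = 42.9652%
Post-stratified estimate weights by population shares:
  0.11×57.6 + 0.13×49.8 + 0.2×11.8 + 0.56×57.5 = 47.37%
Difference = 47.37 − 42.9652 = 4.4048 pp.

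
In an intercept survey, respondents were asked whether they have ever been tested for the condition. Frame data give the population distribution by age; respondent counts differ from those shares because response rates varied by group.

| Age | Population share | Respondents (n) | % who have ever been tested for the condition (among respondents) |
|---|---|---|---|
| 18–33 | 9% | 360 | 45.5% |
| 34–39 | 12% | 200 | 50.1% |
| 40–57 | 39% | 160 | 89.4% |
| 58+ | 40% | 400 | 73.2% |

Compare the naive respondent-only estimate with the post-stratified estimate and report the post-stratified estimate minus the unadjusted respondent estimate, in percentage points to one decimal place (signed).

+11.8 percentage points

Naive respondent-only estimate (weights = respondent counts):
  (360/1120)×45.5 + (200/1120)×50.1 + (160/1120)×89.4 + (400/1120)×73.2 = 62.4857%
Post-stratifying to population shares instead:
  0.09×45.5 + 0.12×50.1 + 0.39×89.4 + 0.4×73.2 = 74.253%
Difference = 74.253 − 62.4857 = 11.7673 pp.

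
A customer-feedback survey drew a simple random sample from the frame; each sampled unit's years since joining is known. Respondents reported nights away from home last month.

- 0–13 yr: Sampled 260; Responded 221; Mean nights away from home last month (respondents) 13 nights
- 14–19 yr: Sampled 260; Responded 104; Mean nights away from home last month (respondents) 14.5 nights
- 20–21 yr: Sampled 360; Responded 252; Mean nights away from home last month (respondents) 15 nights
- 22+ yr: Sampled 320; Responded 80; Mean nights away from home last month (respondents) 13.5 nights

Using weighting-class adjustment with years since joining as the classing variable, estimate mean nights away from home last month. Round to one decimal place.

Response rates by class: 0–13 yr 221/260 = 85%, 14–19 yr 104/260 = 40%, 20–21 yr 252/360 = 70%, 22+ yr 80/320 = 25%.
Weighting each respondent by the inverse class response rate inflates each class back to its sampled size, so the class weight is n_sampled:
  0–13 yr: 260 × 13 = 3380
  14–19 yr: 260 × 14.5 = 3770
  20–21 yr: 360 × 15 = 5400
  22+ yr: 320 × 13.5 = 4320
Adjusted estimate = 16,870 / 1,200 = 14.0583 → 14.1.

14.1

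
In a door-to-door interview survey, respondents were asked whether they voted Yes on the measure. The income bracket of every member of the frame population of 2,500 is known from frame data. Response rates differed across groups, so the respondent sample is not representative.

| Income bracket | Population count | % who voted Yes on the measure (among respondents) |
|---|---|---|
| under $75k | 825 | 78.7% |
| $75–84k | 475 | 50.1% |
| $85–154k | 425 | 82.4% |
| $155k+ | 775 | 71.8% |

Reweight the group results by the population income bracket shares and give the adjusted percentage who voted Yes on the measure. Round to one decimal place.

Post-stratification weights by population share, not respondent share:
  under $75k: (825/2,500) × 78.7 = 25.971
  $75–84k: (475/2,500) × 50.1 = 9.519
  $85–154k: (425/2,500) × 82.4 = 14.008
  $155k+: (775/2,500) × 71.8 = 22.258
Post-stratified estimate = 71.756 → 71.8%.

71.8%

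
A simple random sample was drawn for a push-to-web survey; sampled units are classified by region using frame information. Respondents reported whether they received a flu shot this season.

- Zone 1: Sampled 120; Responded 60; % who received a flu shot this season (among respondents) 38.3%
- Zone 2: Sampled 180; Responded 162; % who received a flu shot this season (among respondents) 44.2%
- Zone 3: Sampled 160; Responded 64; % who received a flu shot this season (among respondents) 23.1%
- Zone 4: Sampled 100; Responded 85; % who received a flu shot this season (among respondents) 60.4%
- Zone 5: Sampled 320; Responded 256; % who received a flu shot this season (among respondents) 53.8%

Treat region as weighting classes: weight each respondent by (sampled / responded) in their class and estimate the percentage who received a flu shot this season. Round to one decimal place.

44.9%

Response rates by class: Zone 1 60/120 = 50%, Zone 2 162/180 = 90%, Zone 3 64/160 = 40%, Zone 4 85/100 = 85%, Zone 5 256/320 = 80%.
Inverse-response-rate weighting restores each class to its sampled count, so class totals weight by n_sampled:
  Zone 1: 120 × 38.3 = 4596
  Zone 2: 180 × 44.2 = 7956
  Zone 3: 160 × 23.1 = 3696
  Zone 4: 100 × 60.4 = 6040
  Zone 5: 320 × 53.8 = 17,216
Adjusted estimate = 39,504 / 880 = 44.8909 → 44.9%.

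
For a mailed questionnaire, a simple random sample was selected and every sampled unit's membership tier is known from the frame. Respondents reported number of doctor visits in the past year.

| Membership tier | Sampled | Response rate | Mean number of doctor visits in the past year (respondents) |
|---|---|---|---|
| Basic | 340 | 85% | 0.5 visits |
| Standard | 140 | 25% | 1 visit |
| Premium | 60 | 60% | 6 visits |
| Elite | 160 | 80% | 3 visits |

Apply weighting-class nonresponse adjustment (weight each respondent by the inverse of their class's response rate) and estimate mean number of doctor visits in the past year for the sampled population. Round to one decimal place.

1.6

Each respondent's weight = sampled/responded in their class; summing within a class gives n_sampled, so:
  Basic: 340 × 0.5 = 170
  Standard: 140 × 1 = 140
  Premium: 60 × 6 = 360
  Elite: 160 × 3 = 480
Adjusted estimate = 1150 / 700 = 1.64286 → 1.6.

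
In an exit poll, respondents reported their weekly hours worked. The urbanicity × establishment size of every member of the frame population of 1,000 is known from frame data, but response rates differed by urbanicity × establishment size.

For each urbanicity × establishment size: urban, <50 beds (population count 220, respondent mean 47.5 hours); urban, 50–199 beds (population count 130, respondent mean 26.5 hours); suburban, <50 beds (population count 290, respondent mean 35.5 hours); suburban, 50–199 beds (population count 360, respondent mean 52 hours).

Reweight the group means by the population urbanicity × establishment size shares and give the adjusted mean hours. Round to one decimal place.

Reweight to the known urbanicity × establishment size distribution:
  urban, <50 beds: (220/1,000) × 47.5 = 10.45
  urban, 50–199 beds: (130/1,000) × 26.5 = 3.445
  suburban, <50 beds: (290/1,000) × 35.5 = 10.295
  suburban, 50–199 beds: (360/1,000) × 52 = 18.72
Post-stratified estimate = 42.91 → 42.9.

42.9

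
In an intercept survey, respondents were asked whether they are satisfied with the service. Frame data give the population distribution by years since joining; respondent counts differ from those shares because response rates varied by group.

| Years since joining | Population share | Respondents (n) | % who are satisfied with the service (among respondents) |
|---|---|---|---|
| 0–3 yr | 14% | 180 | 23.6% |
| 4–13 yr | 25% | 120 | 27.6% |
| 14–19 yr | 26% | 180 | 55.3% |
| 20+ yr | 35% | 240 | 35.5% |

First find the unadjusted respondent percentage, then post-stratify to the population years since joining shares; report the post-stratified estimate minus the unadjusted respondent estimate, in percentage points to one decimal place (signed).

Unadjusted (pooled respondent) estimate weights by respondent counts:
  (180/720)×23.6 + (120/720)×27.6 + (180/720)×55.3 + (240/720)×35.5 = 36.1583%
Reweighting by population years since joining shares:
  0.14×23.6 + 0.25×27.6 + 0.26×55.3 + 0.35×35.5 = 37.007%
Difference = 37.007 − 36.1583 = 0.8487 pp.

+0.8 percentage points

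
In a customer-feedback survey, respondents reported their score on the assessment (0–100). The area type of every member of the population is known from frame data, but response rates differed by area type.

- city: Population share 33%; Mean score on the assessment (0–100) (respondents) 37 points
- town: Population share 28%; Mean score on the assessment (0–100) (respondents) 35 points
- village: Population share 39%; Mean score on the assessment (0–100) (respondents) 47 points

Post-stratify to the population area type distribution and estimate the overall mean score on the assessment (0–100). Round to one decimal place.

40.3

Weight each group's respondent value by its population share:
  city: 0.33 × 37 = 12.21
  town: 0.28 × 35 = 9.8
  village: 0.39 × 47 = 18.33
Post-stratified estimate = 40.34 → 40.3.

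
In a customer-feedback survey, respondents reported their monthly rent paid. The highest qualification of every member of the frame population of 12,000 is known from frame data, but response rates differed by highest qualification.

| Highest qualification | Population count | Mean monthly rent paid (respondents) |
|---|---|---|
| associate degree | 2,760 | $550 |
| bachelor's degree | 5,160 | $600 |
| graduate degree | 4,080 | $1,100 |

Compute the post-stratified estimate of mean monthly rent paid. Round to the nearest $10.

Reweight to the known highest qualification distribution:
  associate degree: (2,760/12,000) × 550 = 126.5
  bachelor's degree: (5,160/12,000) × 600 = 258
  graduate degree: (4,080/12,000) × 1100 = 374
Post-stratified estimate = 758.5 → $760.

$760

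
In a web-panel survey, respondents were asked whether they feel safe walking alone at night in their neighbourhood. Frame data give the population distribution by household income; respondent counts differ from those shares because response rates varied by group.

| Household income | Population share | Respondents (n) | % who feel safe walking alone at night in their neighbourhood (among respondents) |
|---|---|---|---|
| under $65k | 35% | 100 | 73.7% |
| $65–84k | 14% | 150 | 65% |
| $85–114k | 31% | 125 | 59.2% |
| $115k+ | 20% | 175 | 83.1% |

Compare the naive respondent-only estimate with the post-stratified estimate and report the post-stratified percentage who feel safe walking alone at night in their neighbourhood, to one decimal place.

Without adjustment, the pooled respondent share is:
  (100/550)×73.7 + (150/550)×65 + (125/550)×59.2 + (175/550)×83.1 = 71.0227%
Post-stratified estimate weights by population shares:
  0.35×73.7 + 0.14×65 + 0.31×59.2 + 0.2×83.1 = 69.867%

69.9%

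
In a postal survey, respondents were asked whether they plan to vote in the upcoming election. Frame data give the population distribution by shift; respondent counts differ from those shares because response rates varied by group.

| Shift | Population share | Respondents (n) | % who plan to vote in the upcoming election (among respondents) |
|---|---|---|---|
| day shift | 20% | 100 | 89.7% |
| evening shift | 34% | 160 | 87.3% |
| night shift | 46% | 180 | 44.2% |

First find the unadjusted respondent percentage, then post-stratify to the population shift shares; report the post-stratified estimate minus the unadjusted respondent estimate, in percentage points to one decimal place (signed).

-2.3 percentage points

Naive respondent-only estimate (weights = respondent counts):
  (100/440)×89.7 + (160/440)×87.3 + (180/440)×44.2 = 70.2136%
Post-stratifying to population shares instead:
  0.2×89.7 + 0.34×87.3 + 0.46×44.2 = 67.954%
Difference = 67.954 − 70.2136 = -2.2596 pp.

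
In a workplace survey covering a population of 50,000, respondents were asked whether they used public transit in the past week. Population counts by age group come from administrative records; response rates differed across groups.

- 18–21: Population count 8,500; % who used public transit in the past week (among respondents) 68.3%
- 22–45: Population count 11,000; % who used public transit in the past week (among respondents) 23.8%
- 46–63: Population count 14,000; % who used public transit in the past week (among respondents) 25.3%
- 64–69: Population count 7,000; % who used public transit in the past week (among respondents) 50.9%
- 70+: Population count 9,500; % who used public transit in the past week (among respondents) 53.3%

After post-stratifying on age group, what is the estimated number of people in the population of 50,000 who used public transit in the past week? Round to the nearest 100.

Each cell contributes its population count × the respondent rate:
  18–21: 8,500 × 68.3% = 5805.5
  22–45: 11,000 × 23.8% = 2618
  46–63: 14,000 × 25.3% = 3542
  64–69: 7,000 × 50.9% = 3563
  70+: 9,500 × 53.3% = 5063.5
Estimated total = 20,592 → 20,600.

20,600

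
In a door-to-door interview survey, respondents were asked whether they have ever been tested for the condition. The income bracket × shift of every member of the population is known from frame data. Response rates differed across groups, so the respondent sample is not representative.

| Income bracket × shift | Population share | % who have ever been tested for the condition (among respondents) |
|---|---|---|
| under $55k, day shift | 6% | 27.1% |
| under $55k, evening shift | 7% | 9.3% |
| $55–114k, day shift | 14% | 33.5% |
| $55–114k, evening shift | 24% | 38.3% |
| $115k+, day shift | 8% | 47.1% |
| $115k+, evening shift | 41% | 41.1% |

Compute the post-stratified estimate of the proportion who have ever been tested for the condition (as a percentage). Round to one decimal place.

36.8%

Reweight to the known income bracket × shift distribution:
  under $55k, day shift: 0.06 × 27.1 = 1.626
  under $55k, evening shift: 0.07 × 9.3 = 0.651
  $55–114k, day shift: 0.14 × 33.5 = 4.69
  $55–114k, evening shift: 0.24 × 38.3 = 9.192
  $115k+, day shift: 0.08 × 47.1 = 3.768
  $115k+, evening shift: 0.41 × 41.1 = 16.851
Post-stratified estimate = 36.778 → 36.8%.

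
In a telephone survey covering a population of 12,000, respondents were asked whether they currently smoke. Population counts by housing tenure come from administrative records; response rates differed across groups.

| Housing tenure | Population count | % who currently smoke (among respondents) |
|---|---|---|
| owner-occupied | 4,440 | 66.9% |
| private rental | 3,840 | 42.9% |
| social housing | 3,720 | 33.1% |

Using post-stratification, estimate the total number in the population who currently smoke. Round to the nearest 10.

5,850

Each cell contributes its population count × the respondent rate:
  owner-occupied: 4,440 × 66.9% = 2970.36
  private rental: 3,840 × 42.9% = 1647.36
  social housing: 3,720 × 33.1% = 1231.32
Estimated total = 5849.04 → 5,850.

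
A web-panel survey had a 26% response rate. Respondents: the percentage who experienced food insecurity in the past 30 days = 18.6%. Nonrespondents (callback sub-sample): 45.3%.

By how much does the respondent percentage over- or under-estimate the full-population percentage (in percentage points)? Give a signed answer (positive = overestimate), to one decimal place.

-19.8 percentage points

Nonresponse fraction = 1 − 0.26 = 0.74.
Bias = (nonresponse fraction) × (respondent percentage − nonrespondent percentage)
     = 0.74 × (18.6 − 45.3) = 0.74 × -26.7 = -19.758.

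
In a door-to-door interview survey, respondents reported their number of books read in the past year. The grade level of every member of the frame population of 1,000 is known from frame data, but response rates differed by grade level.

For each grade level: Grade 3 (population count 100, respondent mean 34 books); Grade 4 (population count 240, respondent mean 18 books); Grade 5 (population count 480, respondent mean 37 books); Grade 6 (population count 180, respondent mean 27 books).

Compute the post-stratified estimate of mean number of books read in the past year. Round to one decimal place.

30.3

Reweight to the known grade level distribution:
  Grade 3: (100/1,000) × 34 = 3.4
  Grade 4: (240/1,000) × 18 = 4.32
  Grade 5: (480/1,000) × 37 = 17.76
  Grade 6: (180/1,000) × 27 = 4.86
Post-stratified estimate = 30.34 → 30.3.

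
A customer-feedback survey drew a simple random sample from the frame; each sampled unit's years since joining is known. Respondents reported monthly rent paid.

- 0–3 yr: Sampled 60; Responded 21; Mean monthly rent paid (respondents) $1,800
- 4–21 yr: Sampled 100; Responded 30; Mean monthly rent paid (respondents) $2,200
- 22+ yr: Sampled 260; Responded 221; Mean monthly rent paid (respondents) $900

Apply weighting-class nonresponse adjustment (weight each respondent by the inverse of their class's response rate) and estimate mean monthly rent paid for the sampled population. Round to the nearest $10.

$1,340

Response rates by class: 0–3 yr 21/60 = 35%, 4–21 yr 30/100 = 30%, 22+ yr 221/260 = 85%.
Weighting each respondent by the inverse class response rate inflates each class back to its sampled size, so the class weight is n_sampled:
  0–3 yr: 60 × 1800 = 108,000
  4–21 yr: 100 × 2200 = 220,000
  22+ yr: 260 × 900 = 234,000
Adjusted estimate = 562,000 / 420 = 1338.1 → $1,340.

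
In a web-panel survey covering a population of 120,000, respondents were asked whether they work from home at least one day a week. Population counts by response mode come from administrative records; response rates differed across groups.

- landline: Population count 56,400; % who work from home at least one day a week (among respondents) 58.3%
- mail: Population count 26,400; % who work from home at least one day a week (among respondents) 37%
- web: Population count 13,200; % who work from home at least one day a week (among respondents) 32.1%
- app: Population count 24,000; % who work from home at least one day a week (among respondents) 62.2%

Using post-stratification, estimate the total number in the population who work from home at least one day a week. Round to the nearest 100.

Apply each group's respondent rate to its population count:
  landline: 56,400 × 58.3% = 32881.2
  mail: 26,400 × 37% = 9768
  web: 13,200 × 32.1% = 4237.2
  app: 24,000 × 62.2% = 14,928
Estimated total = 61814.4 → 61,800.

61,800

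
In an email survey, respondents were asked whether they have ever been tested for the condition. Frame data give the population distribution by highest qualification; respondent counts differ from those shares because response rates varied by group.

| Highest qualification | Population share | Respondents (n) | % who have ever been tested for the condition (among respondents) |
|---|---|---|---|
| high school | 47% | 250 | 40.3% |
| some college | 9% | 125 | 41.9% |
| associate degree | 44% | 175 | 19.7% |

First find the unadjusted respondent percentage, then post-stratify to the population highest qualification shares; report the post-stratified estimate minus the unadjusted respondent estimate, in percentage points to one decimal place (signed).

Unadjusted (pooled respondent) estimate weights by respondent counts:
  (250/550)×40.3 + (125/550)×41.9 + (175/550)×19.7 = 34.1091%
Post-stratified estimate weights by population shares:
  0.47×40.3 + 0.09×41.9 + 0.44×19.7 = 31.38%
Difference = 31.38 − 34.1091 = -2.7291 pp.

-2.7 percentage points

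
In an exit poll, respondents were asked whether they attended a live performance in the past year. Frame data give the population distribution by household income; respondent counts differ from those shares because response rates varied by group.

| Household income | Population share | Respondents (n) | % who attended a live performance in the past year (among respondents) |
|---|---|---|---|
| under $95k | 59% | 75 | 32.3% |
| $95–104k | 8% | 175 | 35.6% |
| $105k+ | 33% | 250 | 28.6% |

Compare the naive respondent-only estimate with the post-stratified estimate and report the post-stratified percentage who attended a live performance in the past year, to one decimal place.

Without adjustment, the pooled respondent share is:
  (75/500)×32.3 + (175/500)×35.6 + (250/500)×28.6 = 31.605%
Reweighting by population household income shares:
  0.59×32.3 + 0.08×35.6 + 0.33×28.6 = 31.343%

31.3%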